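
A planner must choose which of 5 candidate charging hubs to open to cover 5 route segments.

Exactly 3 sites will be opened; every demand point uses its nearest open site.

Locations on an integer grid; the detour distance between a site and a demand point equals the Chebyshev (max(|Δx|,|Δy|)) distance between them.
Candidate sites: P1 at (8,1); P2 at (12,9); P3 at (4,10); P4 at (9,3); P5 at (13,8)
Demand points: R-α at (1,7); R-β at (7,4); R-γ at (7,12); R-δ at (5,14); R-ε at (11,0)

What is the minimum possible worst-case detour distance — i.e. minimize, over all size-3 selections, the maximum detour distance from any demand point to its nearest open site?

4

Open {P1, P2, P3}.
  Farthest demand point is R-δ at detour distance 4 (to P3); all others are ≤ 4.
With {P1, P3, P4} the worst case is 4.
With {P1, P3, P5} the worst case is 4.
No size-3 selection achieves below 4.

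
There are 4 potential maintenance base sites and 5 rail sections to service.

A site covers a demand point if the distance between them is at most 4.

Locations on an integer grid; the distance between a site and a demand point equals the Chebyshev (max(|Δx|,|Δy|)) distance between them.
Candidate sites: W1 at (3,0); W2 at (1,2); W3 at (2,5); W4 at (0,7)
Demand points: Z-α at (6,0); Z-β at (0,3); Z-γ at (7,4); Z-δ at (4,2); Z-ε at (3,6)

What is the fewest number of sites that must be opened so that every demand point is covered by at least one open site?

Coverage sets (demand points within 4 of each site):
  W1: {Z-α, Z-β, Z-γ, Z-δ}
  W2: {Z-β, Z-δ, Z-ε}
  W3: {Z-β, Z-δ, Z-ε}
  W4: {Z-β, Z-ε}
No single site covers all 5 demand points.
But {W1, W2} covers everything, so the minimum is 2.

2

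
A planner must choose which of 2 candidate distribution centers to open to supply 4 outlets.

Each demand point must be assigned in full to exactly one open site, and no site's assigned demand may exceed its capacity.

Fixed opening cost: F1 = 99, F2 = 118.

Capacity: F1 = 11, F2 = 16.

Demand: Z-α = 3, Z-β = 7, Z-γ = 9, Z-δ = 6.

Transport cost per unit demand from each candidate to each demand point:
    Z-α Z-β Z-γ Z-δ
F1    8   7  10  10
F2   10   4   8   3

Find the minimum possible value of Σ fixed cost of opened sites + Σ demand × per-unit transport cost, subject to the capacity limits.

Open {F1, F2}; cheapest assignment that respects the capacities:
  F1 (cap 11, load 10): Z-α, Z-β — cost 3×8 + 7×7 = 73
  F2 (cap 16, load 15): Z-γ, Z-δ — cost 9×8 + 6×3 = 90
  Shipping 163, fixed 217 → total 380.
  Any other capacity-feasible assignment to {F1, F2} ships for at least 163.
Total demand is 25 and no other set of sites has combined capacity ≥ 25, so {F1, F2} is the only feasible choice of open sites. Minimum: 380.

380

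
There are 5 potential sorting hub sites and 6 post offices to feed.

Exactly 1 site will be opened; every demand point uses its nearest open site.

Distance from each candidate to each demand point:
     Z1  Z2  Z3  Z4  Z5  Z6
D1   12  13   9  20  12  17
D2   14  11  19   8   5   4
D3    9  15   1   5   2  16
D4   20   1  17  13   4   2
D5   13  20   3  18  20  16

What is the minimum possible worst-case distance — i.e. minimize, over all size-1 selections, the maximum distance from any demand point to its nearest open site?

16

Open {D3}.
  Farthest demand point is Z6 at distance 16 (to D3); all others are ≤ 16.
With {D2} the worst case is 19.
With {D1} the worst case is 20.
No size-1 selection achieves below 16.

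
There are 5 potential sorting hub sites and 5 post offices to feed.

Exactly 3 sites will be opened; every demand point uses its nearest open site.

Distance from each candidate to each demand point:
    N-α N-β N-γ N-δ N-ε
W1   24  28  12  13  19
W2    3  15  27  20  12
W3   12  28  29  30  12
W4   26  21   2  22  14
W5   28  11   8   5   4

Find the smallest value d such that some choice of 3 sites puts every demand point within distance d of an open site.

Open {W1, W2, W5}.
  Farthest demand point is N-β at distance 11 (to W5); all others are ≤ 11.
With {W2, W3, W5} the worst case is 11.
With {W2, W4, W5} the worst case is 11.
No size-3 selection achieves below 11.

11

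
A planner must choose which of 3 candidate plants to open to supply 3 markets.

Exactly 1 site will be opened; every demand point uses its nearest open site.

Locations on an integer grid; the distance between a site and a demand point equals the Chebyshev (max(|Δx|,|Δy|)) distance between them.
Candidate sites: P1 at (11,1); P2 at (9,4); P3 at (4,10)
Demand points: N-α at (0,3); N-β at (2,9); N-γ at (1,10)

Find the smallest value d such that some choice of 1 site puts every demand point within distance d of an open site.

Open {P3}.
  Farthest demand point is N-α at distance 7 (to P3); all others are ≤ 7.
With {P2} the worst case is 9.
With {P1} the worst case is 11.
No size-1 selection achieves below 7.

7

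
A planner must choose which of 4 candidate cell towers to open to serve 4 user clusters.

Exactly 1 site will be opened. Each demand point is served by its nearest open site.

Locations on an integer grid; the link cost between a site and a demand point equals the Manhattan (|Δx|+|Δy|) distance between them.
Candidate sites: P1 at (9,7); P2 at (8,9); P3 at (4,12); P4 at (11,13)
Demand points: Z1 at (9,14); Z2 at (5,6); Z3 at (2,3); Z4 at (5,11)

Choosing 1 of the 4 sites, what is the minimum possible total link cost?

Open {P3}.
  Z1→P3 7, Z2→P3 7, Z3→P3 11, Z4→P3 2  ⇒ total 27.
Compare {P2}: total 29.
Compare {P1}: total 31.
No size-1 selection does better; minimum is 27.

27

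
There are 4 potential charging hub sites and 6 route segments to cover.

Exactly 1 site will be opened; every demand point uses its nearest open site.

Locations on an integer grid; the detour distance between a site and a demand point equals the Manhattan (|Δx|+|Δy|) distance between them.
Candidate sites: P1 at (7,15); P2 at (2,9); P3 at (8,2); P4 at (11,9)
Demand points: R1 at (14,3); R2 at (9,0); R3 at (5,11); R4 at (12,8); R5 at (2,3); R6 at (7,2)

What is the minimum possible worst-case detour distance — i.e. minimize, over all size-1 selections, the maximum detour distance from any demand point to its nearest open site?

12

Open {P3}.
  Farthest demand point is R3 at detour distance 12 (to P3); all others are ≤ 12.
With {P4} the worst case is 15.
With {P2} the worst case is 18.
No size-1 selection achieves below 12.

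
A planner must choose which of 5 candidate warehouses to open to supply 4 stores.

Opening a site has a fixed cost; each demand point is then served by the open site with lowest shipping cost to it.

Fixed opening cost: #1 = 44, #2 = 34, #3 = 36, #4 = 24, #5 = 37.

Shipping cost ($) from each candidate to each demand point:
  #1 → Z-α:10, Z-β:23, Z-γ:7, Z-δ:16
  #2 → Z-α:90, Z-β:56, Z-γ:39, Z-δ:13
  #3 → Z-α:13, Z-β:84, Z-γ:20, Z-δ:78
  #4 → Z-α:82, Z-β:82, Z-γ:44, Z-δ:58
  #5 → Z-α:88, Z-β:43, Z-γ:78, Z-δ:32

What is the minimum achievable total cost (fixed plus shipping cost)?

Open {#1}: assign each demand point to its cheapest open site.
  Z-α→#1 10, Z-β→#1 23, Z-γ→#1 7, Z-δ→#1 16
  shipping cost 56, fixed 44 → total 100.
Compare {#1, #4}: shipping cost 56 + fixed 68 = 124.
Compare {#1, #2}: shipping cost 53 + fixed 78 = 131.
Compare {#1, #3}: shipping cost 56 + fixed 80 = 136.
All other subsets cost ≥ 124. Minimum total cost: 100.

100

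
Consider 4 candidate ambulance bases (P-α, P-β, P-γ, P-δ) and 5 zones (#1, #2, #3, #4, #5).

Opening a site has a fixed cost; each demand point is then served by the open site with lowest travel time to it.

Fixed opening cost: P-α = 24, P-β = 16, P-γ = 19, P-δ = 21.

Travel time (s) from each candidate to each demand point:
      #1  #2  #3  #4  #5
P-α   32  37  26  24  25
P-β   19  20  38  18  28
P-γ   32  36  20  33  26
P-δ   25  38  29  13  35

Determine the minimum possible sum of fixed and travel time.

Open {P-β, P-γ}: assign each demand point to its cheapest open site.
  #1→P-β 19, #2→P-β 20, #3→P-γ 20, #4→P-β 18, #5→P-γ 26
  travel time 103, fixed 35 → total 138.
Compare {P-β}: travel time 123 + fixed 16 = 139.
Compare {P-β, P-δ}: travel time 109 + fixed 37 = 146.
Compare {P-α, P-β}: travel time 108 + fixed 40 = 148.
All other subsets cost ≥ 139. Minimum total cost: 138.

138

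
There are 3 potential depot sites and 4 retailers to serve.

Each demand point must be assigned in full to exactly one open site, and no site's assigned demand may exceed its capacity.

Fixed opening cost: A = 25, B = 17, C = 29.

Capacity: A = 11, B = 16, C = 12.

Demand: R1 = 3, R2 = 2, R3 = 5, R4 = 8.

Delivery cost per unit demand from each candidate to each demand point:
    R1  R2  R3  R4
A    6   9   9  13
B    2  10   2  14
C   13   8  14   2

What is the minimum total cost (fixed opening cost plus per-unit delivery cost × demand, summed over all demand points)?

Open {B, C}; cheapest assignment that respects the capacities:
  B (cap 16, load 8): R1, R3 — cost 3×2 + 5×2 = 16
  C (cap 12, load 10): R2, R4 — cost 2×8 + 8×2 = 32
  Shipping 48, fixed 46 → total 94.
  Any other capacity-feasible assignment to {B, C} ships for at least 48.
Compare {A, B, C}: its best feasible assignment gives total 119.
Compare {A, C}: its best feasible assignment gives total 149.
Every other set of open sites that can feasibly serve all demand totals ≥ 119 even under its best assignment. Minimum: 94.

94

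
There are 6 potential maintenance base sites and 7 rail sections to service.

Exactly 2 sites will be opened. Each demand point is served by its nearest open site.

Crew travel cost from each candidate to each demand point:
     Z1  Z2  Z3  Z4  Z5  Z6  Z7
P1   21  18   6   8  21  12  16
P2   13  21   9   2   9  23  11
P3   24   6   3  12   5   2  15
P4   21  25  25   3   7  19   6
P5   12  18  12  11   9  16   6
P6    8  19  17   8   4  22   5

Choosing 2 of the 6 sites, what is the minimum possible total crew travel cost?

36

Open {P3, P6}.
  Z1→P6 8, Z2→P3 6, Z3→P3 3, Z4→P6 8, Z5→P6 4, Z6→P3 2, Z7→P6 5  ⇒ total 36.
Compare {P2, P3}: total 42.
Compare {P3, P5}: total 45.
No size-2 selection does better; minimum is 36.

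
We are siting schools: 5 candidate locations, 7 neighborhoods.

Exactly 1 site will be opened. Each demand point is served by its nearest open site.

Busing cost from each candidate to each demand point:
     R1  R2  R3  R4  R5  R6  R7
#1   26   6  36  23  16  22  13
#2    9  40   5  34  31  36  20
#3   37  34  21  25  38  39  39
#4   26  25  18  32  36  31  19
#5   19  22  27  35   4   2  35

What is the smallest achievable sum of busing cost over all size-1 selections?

142

Open {#1}.
  R1→#1 26, R2→#1 6, R3→#1 36, R4→#1 23, R5→#1 16, R6→#1 22, R7→#1 13  ⇒ total 142.
Compare {#5}: total 144.
Compare {#2}: total 175.
No size-1 selection does better; minimum is 142.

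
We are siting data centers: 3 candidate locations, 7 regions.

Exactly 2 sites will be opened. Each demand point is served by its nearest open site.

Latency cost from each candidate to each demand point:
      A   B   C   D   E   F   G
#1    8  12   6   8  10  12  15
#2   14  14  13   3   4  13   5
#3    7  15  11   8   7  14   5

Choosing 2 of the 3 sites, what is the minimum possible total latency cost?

50

Open {#1, #2}.
  A→#1 8, B→#1 12, C→#1 6, D→#2 3, E→#2 4, F→#1 12, G→#2 5  ⇒ total 50.
Compare {#1, #3}: total 57.
Compare {#2, #3}: total 57.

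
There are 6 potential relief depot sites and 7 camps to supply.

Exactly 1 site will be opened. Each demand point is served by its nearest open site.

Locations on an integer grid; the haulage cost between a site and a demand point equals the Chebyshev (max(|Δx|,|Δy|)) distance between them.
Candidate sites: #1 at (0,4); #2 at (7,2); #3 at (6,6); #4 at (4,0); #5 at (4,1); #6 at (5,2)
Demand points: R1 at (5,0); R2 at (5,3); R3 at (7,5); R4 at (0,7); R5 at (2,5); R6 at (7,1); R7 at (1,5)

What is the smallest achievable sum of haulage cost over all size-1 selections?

20

Open {#6}.
  R1→#6 2, R2→#6 1, R3→#6 3, R4→#6 5, R5→#6 3, R6→#6 2, R7→#6 4  ⇒ total 20.
Compare {#5}: total 24.
Compare {#2}: total 26.
No size-1 selection does better; minimum is 20.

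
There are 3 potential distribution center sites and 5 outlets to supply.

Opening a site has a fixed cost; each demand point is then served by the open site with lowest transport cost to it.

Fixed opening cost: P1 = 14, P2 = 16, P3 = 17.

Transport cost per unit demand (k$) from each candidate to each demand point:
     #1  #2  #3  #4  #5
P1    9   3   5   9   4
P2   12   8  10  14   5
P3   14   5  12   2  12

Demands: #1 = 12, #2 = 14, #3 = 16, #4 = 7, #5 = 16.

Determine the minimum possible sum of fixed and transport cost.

Open {P1, P3}: assign each demand point to its cheapest open site.
  #1→P1 12×9=108, #2→P1 14×3=42, #3→P1 16×5=80, #4→P3 7×2=14, #5→P1 16×4=64
  transport cost 308, fixed 31 → total 339.
Compare {P1, P2, P3}: transport cost 308 + fixed 47 = 355.
Compare {P1}: transport cost 357 + fixed 14 = 371.
Compare {P1, P2}: transport cost 357 + fixed 30 = 387.
All other subsets cost ≥ 355. Minimum total cost: 339.

339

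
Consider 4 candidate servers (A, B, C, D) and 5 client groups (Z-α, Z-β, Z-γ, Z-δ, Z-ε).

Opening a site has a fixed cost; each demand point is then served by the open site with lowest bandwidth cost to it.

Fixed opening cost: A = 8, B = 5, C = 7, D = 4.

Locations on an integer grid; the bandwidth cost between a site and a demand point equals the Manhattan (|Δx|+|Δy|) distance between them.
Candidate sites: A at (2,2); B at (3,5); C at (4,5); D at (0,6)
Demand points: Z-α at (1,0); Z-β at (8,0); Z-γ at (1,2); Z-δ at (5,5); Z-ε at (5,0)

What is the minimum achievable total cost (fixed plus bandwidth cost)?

Open {A}: assign each demand point to its cheapest open site.
  Z-α→A 3, Z-β→A 8, Z-γ→A 1, Z-δ→A 6, Z-ε→A 5
  bandwidth cost 23, fixed 8 → total 31.
Compare {A, B}: bandwidth cost 19 + fixed 13 = 32.
Compare {A, C}: bandwidth cost 18 + fixed 15 = 33.
Compare {A, D}: bandwidth cost 23 + fixed 12 = 35.
All other subsets cost ≥ 32. Minimum total cost: 31.

31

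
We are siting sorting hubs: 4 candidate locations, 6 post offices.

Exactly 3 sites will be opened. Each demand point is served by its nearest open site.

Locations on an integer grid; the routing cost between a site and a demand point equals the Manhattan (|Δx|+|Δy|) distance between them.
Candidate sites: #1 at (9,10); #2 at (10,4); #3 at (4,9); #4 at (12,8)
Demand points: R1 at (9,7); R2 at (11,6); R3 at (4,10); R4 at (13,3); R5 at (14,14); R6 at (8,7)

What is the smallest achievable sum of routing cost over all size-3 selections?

Open {#1, #2, #3}.
  R1→#1 3, R2→#2 3, R3→#3 1, R4→#2 4, R5→#1 9, R6→#1 4  ⇒ total 24.
Compare {#1, #3, #4}: total 25.
Compare {#2, #3, #4}: total 25.
No size-3 selection does better; minimum is 24.

24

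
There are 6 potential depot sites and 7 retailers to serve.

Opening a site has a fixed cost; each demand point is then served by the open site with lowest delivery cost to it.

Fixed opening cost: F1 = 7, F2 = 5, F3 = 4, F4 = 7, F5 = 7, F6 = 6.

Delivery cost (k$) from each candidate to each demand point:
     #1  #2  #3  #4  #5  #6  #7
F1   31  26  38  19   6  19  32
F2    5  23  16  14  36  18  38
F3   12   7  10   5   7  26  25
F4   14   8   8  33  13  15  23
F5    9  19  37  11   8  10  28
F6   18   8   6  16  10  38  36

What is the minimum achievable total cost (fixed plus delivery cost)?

84

Open {F3, F5}: assign each demand point to its cheapest open site.
  #1→F5 9, #2→F3 7, #3→F3 10, #4→F3 5, #5→F3 7, #6→F5 10, #7→F3 25
  delivery cost 73, fixed 11 → total 84.
Compare {F2, F3, F5}: delivery cost 69 + fixed 16 = 85.
Compare {F2, F3}: delivery cost 77 + fixed 9 = 86.
Compare {F2, F3, F4}: delivery cost 70 + fixed 16 = 86.
All other subsets cost ≥ 85. Minimum total cost: 84.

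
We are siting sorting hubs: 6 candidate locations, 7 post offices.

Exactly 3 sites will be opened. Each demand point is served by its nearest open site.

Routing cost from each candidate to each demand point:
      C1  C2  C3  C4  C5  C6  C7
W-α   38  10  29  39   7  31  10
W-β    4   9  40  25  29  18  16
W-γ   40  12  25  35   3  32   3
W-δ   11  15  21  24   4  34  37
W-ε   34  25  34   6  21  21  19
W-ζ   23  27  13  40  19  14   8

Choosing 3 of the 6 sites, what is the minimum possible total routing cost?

Open {W-β, W-γ, W-ε}.
  C1→W-β 4, C2→W-β 9, C3→W-γ 25, C4→W-ε 6, C5→W-γ 3, C6→W-β 18, C7→W-γ 3  ⇒ total 68.
Compare {W-β, W-γ, W-ζ}: total 71.
Compare {W-δ, W-ε, W-ζ}: total 71.
No size-3 selection does better; minimum is 68.

68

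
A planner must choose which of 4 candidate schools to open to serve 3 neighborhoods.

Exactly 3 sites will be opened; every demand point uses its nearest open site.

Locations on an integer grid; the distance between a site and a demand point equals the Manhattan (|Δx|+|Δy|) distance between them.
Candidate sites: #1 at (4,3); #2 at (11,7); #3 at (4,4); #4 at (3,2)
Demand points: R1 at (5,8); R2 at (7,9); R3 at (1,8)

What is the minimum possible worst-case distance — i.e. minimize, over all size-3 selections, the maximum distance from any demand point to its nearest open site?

Open {#1, #2, #3}.
  Farthest demand point is R3 at distance 7 (to #3); all others are ≤ 7.
With {#2, #3, #4} the worst case is 7.
With {#1, #2, #4} the worst case is 8.
No size-3 selection achieves below 7.

7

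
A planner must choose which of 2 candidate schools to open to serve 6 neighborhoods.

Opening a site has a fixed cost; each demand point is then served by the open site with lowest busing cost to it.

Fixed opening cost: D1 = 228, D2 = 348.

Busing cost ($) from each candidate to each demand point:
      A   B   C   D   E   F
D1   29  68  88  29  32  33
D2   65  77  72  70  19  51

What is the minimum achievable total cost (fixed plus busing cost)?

507

Open {D1}: assign each demand point to its cheapest open site.
  A→D1 29, B→D1 68, C→D1 88, D→D1 29, E→D1 32, F→D1 33
  busing cost 279, fixed 228 → total 507.
Compare {D2}: busing cost 354 + fixed 348 = 702.
Compare {D1, D2}: busing cost 250 + fixed 576 = 826.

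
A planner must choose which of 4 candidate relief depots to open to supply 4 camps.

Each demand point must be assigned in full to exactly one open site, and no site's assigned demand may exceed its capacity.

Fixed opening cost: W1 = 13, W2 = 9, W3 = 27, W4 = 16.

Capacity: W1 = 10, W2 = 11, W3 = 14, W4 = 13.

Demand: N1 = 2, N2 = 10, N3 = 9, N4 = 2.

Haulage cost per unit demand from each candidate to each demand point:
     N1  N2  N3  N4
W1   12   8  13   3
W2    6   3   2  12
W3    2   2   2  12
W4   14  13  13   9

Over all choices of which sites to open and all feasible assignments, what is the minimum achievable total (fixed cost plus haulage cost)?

Open {W1, W2, W3}; cheapest assignment that respects the capacities:
  W1 (cap 10, load 2): N4 — cost 2×3 = 6
  W2 (cap 11, load 9): N3 — cost 9×2 = 18
  W3 (cap 14, load 12): N1, N2 — cost 2×2 + 10×2 = 24
  Shipping 48, fixed 49 → total 97.
  Any other capacity-feasible assignment to {W1, W2, W3} ships for at least 48.
Compare {W2, W3}: its best feasible assignment gives total 102.
Compare {W2, W3, W4}: its best feasible assignment gives total 112.
Every other set of open sites that can feasibly serve all demand totals ≥ 102 even under its best assignment. Minimum: 97.

97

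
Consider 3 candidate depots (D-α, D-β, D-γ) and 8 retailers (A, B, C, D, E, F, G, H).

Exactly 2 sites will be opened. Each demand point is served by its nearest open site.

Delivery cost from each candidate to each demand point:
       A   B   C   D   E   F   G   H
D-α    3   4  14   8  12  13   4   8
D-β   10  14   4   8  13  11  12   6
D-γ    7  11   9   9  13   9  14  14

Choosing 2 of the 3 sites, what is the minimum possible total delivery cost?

Open {D-α, D-β}.
  A→D-α 3, B→D-α 4, C→D-β 4, D→D-α 8, E→D-α 12, F→D-β 11, G→D-α 4, H→D-β 6  ⇒ total 52.
Compare {D-α, D-γ}: total 57.
Compare {D-β, D-γ}: total 70.

52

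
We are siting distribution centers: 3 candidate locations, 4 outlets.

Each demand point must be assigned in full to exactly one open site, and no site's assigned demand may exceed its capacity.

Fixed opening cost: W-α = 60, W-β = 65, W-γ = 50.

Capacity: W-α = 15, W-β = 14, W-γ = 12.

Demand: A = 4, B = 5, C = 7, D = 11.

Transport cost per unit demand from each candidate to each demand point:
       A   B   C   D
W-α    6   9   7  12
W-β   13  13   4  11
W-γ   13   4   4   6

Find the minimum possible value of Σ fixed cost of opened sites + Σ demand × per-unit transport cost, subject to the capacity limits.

Open {W-α, W-γ}; cheapest assignment that respects the capacities:
  W-α (cap 15, load 15): A, D — cost 4×6 + 11×12 = 156
  W-γ (cap 12, load 12): B, C — cost 5×4 + 7×4 = 48
  Shipping 204, fixed 110 → total 314.
  Any other capacity-feasible assignment to {W-α, W-γ} ships for at least 204.
Compare {W-α, W-β, W-γ}: its best feasible assignment gives total 338.
Compare {W-α, W-β}: its best feasible assignment gives total 374.
Every other set of open sites that can feasibly serve all demand totals ≥ 338 even under its best assignment. Minimum: 314.

314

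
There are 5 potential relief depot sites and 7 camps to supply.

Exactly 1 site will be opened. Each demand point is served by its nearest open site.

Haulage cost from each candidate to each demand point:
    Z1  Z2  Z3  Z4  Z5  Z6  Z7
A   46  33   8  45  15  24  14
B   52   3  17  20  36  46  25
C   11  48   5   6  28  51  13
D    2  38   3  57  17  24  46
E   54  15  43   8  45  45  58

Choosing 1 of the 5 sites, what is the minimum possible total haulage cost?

Open {C}.
  Z1→C 11, Z2→C 48, Z3→C 5, Z4→C 6, Z5→C 28, Z6→C 51, Z7→C 13  ⇒ total 162.
Compare {A}: total 185.
Compare {D}: total 187.
No size-1 selection does better; minimum is 162.

162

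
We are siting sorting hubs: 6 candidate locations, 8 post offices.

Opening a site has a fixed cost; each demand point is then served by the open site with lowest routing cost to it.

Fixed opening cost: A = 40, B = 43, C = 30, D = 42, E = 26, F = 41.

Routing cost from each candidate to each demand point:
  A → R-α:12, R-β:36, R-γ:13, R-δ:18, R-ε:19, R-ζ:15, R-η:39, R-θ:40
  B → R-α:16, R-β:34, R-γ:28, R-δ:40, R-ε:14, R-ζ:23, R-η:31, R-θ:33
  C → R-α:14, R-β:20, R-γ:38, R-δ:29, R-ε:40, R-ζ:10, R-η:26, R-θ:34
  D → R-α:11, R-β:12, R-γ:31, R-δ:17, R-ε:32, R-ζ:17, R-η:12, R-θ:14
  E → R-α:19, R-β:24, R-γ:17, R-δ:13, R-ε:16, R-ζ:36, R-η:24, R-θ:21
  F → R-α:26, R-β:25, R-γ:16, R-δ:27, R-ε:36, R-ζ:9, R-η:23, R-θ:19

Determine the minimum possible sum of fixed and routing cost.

180

Open {D, E}: assign each demand point to its cheapest open site.
  R-α→D 11, R-β→D 12, R-γ→E 17, R-δ→E 13, R-ε→E 16, R-ζ→D 17, R-η→D 12, R-θ→D 14
  routing cost 112, fixed 68 → total 180.
Compare {D}: routing cost 146 + fixed 42 = 188.
Compare {C, E}: routing cost 135 + fixed 56 = 191.
Compare {A, D}: routing cost 113 + fixed 82 = 195.
All other subsets cost ≥ 188. Minimum total cost: 180.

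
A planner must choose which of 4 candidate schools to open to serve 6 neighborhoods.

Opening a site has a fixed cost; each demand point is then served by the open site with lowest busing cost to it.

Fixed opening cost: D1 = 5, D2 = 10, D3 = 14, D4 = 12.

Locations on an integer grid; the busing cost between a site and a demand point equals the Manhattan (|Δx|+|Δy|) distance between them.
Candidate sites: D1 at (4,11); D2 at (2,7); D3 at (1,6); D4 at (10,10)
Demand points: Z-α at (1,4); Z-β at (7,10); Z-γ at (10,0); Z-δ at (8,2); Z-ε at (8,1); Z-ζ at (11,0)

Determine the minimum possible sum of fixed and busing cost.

Open {D2, D4}: assign each demand point to its cheapest open site.
  Z-α→D2 4, Z-β→D4 3, Z-γ→D4 10, Z-δ→D4 10, Z-ε→D4 11, Z-ζ→D4 11
  busing cost 49, fixed 22 → total 71.
Compare {D4}: busing cost 60 + fixed 12 = 72.
Compare {D1, D4}: busing cost 55 + fixed 17 = 72.
Compare {D3, D4}: busing cost 47 + fixed 26 = 73.
All other subsets cost ≥ 72. Minimum total cost: 71.

71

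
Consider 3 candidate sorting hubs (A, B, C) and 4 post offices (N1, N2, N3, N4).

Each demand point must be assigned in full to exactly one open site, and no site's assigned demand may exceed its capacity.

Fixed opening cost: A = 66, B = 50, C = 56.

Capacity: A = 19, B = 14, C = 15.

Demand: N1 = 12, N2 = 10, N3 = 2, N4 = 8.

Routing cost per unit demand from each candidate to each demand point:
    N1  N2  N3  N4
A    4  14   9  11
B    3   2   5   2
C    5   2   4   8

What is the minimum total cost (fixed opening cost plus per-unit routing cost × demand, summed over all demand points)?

264

Open {A, B, C}; cheapest assignment that respects the capacities:
  A (cap 19, load 12): N1 — cost 12×4 = 48
  B (cap 14, load 8): N4 — cost 8×2 = 16
  C (cap 15, load 12): N2, N3 — cost 10×2 + 2×4 = 28
  Shipping 92, fixed 172 → total 264.
  Any other capacity-feasible assignment to {A, B, C} ships for at least 92.
Compare {A, B}: its best feasible assignment gives total 390.
Compare {A, C}: its best feasible assignment gives total 418.
Every other set of open sites that can feasibly serve all demand totals ≥ 390 even under its best assignment. Minimum: 264.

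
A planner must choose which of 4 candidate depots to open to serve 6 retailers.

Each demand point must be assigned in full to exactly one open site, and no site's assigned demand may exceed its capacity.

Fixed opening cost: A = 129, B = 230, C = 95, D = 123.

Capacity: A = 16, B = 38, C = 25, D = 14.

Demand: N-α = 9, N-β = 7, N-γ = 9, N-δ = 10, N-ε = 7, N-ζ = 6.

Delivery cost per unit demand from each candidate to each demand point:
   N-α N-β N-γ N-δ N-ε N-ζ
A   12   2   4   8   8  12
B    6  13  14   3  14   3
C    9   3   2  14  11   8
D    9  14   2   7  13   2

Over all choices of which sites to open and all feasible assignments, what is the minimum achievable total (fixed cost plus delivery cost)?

Open {B, C}; cheapest assignment that respects the capacities:
  B (cap 38, load 25): N-α, N-δ, N-ζ — cost 9×6 + 10×3 + 6×3 = 102
  C (cap 25, load 23): N-β, N-γ, N-ε — cost 7×3 + 9×2 + 7×11 = 116
  Shipping 218, fixed 325 → total 543.
  Any other capacity-feasible assignment to {B, C} ships for at least 218.
Compare {A, B}: its best feasible assignment gives total 609.
Compare {A, C, D}: its best feasible assignment gives total 634.
Every other set of open sites that can feasibly serve all demand totals ≥ 609 even under its best assignment. Minimum: 543.

543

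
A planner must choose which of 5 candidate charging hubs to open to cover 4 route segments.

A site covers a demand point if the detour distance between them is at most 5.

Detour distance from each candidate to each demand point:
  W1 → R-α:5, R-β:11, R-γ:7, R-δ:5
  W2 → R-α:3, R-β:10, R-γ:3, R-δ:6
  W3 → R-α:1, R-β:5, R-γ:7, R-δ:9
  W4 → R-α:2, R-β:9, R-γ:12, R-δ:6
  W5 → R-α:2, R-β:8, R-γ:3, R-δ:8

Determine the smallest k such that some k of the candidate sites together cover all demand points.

3

Coverage sets (demand points within 5 of each site):
  W1: {R-α, R-δ}
  W2: {R-α, R-γ}
  W3: {R-α, R-β}
  W4: {R-α}
  W5: {R-α, R-γ}
No 2 sites suffice: every size-2 union leaves at least one demand point uncovered.
But {W1, W2, W3} covers everything, so the minimum is 3.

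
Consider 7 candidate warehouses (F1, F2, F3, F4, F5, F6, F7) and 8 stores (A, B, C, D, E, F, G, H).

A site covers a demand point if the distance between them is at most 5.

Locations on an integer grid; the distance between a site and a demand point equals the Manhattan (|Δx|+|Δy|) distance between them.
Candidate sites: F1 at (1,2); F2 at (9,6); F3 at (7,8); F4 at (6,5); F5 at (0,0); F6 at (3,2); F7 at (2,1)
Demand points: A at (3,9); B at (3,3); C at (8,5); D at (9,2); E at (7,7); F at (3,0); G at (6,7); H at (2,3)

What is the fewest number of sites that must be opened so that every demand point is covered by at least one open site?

3

Coverage sets (demand points within 5 of each site):
  F1: {B, F, H}
  F2: {C, D, E, G}
  F3: {A, C, E, G}
  F4: {B, C, E, G}
  F5: {F, H}
  F6: {B, F, H}
  F7: {B, F, H}
No 2 sites suffice: every size-2 union leaves at least one demand point uncovered.
But {F1, F2, F3} covers everything, so the minimum is 3.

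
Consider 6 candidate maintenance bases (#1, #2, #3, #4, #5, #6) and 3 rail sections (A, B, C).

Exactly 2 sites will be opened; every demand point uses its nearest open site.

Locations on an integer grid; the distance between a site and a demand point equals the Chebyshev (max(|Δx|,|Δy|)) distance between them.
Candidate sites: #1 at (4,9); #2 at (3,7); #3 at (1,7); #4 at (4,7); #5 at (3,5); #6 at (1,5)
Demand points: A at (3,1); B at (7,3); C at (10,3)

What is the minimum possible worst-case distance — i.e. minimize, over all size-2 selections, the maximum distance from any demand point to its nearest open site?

Open {#1, #2}.
  Farthest demand point is A at distance 6 (to #2); all others are ≤ 6.
With {#1, #3} the worst case is 6.
With {#1, #4} the worst case is 6.
No size-2 selection achieves below 6.

6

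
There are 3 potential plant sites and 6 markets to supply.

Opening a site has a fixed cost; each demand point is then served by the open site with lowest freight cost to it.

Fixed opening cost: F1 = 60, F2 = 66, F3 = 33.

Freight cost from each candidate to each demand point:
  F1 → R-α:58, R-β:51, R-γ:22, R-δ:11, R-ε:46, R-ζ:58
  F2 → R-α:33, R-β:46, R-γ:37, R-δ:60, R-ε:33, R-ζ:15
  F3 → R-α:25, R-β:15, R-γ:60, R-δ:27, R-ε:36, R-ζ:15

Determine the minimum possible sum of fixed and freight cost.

Open {F3}: assign each demand point to its cheapest open site.
  R-α→F3 25, R-β→F3 15, R-γ→F3 60, R-δ→F3 27, R-ε→F3 36, R-ζ→F3 15
  freight cost 178, fixed 33 → total 211.
Compare {F1, F3}: freight cost 124 + fixed 93 = 217.
Compare {F2, F3}: freight cost 152 + fixed 99 = 251.
Compare {F1, F2, F3}: freight cost 121 + fixed 159 = 280.
All other subsets cost ≥ 217. Minimum total cost: 211.

211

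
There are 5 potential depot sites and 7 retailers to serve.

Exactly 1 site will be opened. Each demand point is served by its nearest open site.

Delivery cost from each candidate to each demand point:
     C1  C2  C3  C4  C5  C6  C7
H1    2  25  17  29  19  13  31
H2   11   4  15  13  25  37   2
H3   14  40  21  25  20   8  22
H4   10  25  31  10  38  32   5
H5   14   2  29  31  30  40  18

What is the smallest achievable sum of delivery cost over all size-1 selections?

107

Open {H2}.
  C1→H2 11, C2→H2 4, C3→H2 15, C4→H2 13, C5→H2 25, C6→H2 37, C7→H2 2  ⇒ total 107.
Compare {H1}: total 136.
Compare {H3}: total 150.
No size-1 selection does better; minimum is 107.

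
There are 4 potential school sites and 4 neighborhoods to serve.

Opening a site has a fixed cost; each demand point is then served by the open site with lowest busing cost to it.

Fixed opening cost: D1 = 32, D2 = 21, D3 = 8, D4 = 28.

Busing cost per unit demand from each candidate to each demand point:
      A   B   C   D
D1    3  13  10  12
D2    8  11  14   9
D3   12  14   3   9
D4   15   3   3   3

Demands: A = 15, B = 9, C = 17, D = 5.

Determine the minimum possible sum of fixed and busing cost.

198

Open {D1, D4}: assign each demand point to its cheapest open site.
  A→D1 15×3=45, B→D4 9×3=27, C→D4 17×3=51, D→D4 5×3=15
  busing cost 138, fixed 60 → total 198.
Compare {D1, D3, D4}: busing cost 138 + fixed 68 = 206.
Compare {D1, D2, D4}: busing cost 138 + fixed 81 = 219.
Compare {D1, D2, D3, D4}: busing cost 138 + fixed 89 = 227.
All other subsets cost ≥ 206. Minimum total cost: 198.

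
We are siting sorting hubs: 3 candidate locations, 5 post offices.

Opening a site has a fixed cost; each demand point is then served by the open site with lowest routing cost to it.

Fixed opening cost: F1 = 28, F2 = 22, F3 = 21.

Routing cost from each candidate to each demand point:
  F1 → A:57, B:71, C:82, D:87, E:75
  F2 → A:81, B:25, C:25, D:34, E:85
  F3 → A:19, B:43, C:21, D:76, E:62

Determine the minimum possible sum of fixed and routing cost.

204

Open {F2, F3}: assign each demand point to its cheapest open site.
  A→F3 19, B→F2 25, C→F3 21, D→F2 34, E→F3 62
  routing cost 161, fixed 43 → total 204.
Compare {F1, F2, F3}: routing cost 161 + fixed 71 = 232.
Compare {F3}: routing cost 221 + fixed 21 = 242.
Compare {F1, F2}: routing cost 216 + fixed 50 = 266.
All other subsets cost ≥ 232. Minimum total cost: 204.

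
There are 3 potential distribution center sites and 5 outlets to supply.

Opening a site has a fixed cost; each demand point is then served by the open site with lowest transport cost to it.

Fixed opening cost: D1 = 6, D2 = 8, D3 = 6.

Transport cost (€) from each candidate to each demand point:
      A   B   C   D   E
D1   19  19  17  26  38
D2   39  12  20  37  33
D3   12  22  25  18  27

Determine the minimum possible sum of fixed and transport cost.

103

Open {D2, D3}: assign each demand point to its cheapest open site.
  A→D3 12, B→D2 12, C→D2 20, D→D3 18, E→D3 27
  transport cost 89, fixed 14 → total 103.
Compare {D1, D3}: transport cost 93 + fixed 12 = 105.
Compare {D1, D2, D3}: transport cost 86 + fixed 20 = 106.
Compare {D3}: transport cost 104 + fixed 6 = 110.
All other subsets cost ≥ 105. Minimum total cost: 103.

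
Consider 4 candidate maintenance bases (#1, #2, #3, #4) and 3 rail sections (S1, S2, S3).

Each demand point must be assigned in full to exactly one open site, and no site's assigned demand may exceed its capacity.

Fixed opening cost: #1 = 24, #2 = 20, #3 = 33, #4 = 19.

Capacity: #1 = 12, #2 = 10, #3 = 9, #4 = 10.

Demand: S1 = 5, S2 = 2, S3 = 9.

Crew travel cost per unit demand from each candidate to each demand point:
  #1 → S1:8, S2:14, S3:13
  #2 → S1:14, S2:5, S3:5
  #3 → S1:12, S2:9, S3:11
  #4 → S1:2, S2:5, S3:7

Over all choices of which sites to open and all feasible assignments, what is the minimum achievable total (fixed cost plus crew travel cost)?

Open {#2, #4}; cheapest assignment that respects the capacities:
  #2 (cap 10, load 9): S3 — cost 9×5 = 45
  #4 (cap 10, load 7): S1, S2 — cost 5×2 + 2×5 = 20
  Shipping 65, fixed 39 → total 104.
  Any other capacity-feasible assignment to {#2, #4} ships for at least 65.
Compare {#1, #2, #4}: its best feasible assignment gives total 128.
Compare {#2, #3, #4}: its best feasible assignment gives total 137.
Every other set of open sites that can feasibly serve all demand totals ≥ 128 even under its best assignment. Minimum: 104.

104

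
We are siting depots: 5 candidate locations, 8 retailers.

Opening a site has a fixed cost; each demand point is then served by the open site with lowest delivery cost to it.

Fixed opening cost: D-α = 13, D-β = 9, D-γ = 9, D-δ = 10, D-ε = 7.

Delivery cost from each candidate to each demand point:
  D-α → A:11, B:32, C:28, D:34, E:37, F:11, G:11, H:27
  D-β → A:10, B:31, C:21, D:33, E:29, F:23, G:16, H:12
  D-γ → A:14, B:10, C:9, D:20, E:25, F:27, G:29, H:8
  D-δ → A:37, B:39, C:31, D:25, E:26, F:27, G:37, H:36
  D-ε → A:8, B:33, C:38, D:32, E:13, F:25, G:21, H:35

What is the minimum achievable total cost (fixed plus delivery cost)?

Open {D-α, D-γ, D-ε}: assign each demand point to its cheapest open site.
  A→D-ε 8, B→D-γ 10, C→D-γ 9, D→D-γ 20, E→D-ε 13, F→D-α 11, G→D-α 11, H→D-γ 8
  delivery cost 90, fixed 29 → total 119.
Compare {D-α, D-γ}: delivery cost 105 + fixed 22 = 127.
Compare {D-α, D-β, D-γ, D-ε}: delivery cost 90 + fixed 38 = 128.
Compare {D-α, D-γ, D-δ, D-ε}: delivery cost 90 + fixed 39 = 129.
All other subsets cost ≥ 127. Minimum total cost: 119.

119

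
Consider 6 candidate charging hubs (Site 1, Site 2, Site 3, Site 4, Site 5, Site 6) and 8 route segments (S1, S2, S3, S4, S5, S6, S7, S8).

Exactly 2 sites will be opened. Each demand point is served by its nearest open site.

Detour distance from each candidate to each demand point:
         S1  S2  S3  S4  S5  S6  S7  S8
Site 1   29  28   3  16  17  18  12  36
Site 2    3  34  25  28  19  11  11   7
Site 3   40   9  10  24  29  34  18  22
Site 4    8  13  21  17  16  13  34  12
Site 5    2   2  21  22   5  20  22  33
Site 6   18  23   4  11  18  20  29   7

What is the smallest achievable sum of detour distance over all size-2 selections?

73

Open {Site 5, Site 6}.
  S1→Site 5 2, S2→Site 5 2, S3→Site 6 4, S4→Site 6 11, S5→Site 5 5, S6→Site 5 20, S7→Site 5 22, S8→Site 6 7  ⇒ total 73.
Compare {Site 2, Site 5}: total 81.
Compare {Site 2, Site 6}: total 88.
No size-2 selection does better; minimum is 73.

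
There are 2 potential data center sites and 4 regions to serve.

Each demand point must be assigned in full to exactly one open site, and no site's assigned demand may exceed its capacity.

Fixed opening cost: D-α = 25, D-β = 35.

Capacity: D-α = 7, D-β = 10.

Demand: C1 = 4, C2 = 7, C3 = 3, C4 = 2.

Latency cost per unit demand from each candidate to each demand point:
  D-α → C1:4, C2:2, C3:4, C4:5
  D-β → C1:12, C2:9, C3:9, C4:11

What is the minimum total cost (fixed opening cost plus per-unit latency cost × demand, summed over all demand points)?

Open {D-α, D-β}; cheapest assignment that respects the capacities:
  D-α (cap 7, load 7): C2 — cost 7×2 = 14
  D-β (cap 10, load 9): C1, C3, C4 — cost 4×12 + 3×9 + 2×11 = 97
  Shipping 111, fixed 60 → total 171.
  Any other capacity-feasible assignment to {D-α, D-β} ships for at least 111.
Total demand is 16 and no other set of sites has combined capacity ≥ 16, so {D-α, D-β} is the only feasible choice of open sites. Minimum: 171.

171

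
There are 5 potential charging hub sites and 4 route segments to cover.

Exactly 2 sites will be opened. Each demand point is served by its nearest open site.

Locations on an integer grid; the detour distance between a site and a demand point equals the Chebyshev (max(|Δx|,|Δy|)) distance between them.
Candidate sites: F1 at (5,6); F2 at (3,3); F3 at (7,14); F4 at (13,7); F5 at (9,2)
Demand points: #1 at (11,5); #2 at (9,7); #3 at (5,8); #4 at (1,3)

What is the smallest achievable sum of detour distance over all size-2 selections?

Open {F1, F4}.
  #1→F4 2, #2→F1 4, #3→F1 2, #4→F1 4  ⇒ total 12.
Compare {F1, F5}: total 13.
Compare {F2, F4}: total 13.
No size-2 selection does better; minimum is 12.

12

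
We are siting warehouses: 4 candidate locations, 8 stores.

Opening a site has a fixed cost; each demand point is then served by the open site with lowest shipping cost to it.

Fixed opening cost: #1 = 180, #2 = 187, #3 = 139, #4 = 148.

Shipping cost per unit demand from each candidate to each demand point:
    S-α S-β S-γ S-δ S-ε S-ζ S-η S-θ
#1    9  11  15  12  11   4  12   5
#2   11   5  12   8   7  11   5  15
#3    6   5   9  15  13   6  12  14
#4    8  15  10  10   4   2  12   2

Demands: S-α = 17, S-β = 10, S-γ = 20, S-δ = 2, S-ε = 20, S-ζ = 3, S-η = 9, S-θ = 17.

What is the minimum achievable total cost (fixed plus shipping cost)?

867

Open {#3, #4}: assign each demand point to its cheapest open site.
  S-α→#3 17×6=102, S-β→#3 10×5=50, S-γ→#3 20×9=180, S-δ→#4 2×10=20, S-ε→#4 20×4=80, S-ζ→#4 3×2=6, S-η→#3 9×12=108, S-θ→#4 17×2=34
  shipping cost 580, fixed 287 → total 867.
Compare {#4}: shipping cost 734 + fixed 148 = 882.
Compare {#2, #4}: shipping cost 567 + fixed 335 = 902.
Compare {#2, #3, #4}: shipping cost 513 + fixed 474 = 987.
All other subsets cost ≥ 882. Minimum total cost: 867.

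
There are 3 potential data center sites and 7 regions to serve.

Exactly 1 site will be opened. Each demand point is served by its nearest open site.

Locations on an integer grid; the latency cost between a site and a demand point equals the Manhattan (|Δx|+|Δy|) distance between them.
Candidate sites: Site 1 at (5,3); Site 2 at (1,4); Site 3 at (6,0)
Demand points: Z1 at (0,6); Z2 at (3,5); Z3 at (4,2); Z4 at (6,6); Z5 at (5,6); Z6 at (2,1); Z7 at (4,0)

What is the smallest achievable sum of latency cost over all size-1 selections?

Open {Site 1}.
  Z1→Site 1 8, Z2→Site 1 4, Z3→Site 1 2, Z4→Site 1 4, Z5→Site 1 3, Z6→Site 1 5, Z7→Site 1 4  ⇒ total 30.
Compare {Site 2}: total 35.
Compare {Site 3}: total 44.

30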